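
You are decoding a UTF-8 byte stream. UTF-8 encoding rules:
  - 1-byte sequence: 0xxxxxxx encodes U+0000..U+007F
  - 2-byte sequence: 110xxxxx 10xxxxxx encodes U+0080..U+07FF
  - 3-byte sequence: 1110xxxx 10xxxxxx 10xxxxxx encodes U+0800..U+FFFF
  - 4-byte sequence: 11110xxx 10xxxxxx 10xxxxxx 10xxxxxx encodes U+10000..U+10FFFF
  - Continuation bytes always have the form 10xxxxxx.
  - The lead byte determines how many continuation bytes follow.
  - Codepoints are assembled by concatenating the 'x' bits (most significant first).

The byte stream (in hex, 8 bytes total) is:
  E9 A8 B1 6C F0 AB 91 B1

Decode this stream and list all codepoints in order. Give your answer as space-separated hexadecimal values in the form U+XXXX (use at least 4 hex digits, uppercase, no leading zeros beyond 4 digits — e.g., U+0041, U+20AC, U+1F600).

Byte[0]=E9: 3-byte lead, need 2 cont bytes. acc=0x9
Byte[1]=A8: continuation. acc=(acc<<6)|0x28=0x268
Byte[2]=B1: continuation. acc=(acc<<6)|0x31=0x9A31
Completed: cp=U+9A31 (starts at byte 0)
Byte[3]=6C: 1-byte ASCII. cp=U+006C
Byte[4]=F0: 4-byte lead, need 3 cont bytes. acc=0x0
Byte[5]=AB: continuation. acc=(acc<<6)|0x2B=0x2B
Byte[6]=91: continuation. acc=(acc<<6)|0x11=0xAD1
Byte[7]=B1: continuation. acc=(acc<<6)|0x31=0x2B471
Completed: cp=U+2B471 (starts at byte 4)

Answer: U+9A31 U+006C U+2B471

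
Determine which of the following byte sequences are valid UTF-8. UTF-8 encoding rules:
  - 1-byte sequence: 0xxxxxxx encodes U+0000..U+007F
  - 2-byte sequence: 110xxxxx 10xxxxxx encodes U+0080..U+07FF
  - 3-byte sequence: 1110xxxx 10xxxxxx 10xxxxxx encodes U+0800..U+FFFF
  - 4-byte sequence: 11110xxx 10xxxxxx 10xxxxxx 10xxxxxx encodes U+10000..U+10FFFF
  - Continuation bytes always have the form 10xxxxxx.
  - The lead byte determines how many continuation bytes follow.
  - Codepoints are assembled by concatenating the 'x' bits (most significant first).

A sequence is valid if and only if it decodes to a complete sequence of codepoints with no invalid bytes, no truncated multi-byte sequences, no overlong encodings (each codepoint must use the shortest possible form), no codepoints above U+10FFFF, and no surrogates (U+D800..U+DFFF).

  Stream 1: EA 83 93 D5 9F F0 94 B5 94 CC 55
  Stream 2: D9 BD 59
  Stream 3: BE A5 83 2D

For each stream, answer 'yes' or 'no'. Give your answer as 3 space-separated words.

Answer: no yes no

Derivation:
Stream 1: error at byte offset 10. INVALID
Stream 2: decodes cleanly. VALID
Stream 3: error at byte offset 0. INVALID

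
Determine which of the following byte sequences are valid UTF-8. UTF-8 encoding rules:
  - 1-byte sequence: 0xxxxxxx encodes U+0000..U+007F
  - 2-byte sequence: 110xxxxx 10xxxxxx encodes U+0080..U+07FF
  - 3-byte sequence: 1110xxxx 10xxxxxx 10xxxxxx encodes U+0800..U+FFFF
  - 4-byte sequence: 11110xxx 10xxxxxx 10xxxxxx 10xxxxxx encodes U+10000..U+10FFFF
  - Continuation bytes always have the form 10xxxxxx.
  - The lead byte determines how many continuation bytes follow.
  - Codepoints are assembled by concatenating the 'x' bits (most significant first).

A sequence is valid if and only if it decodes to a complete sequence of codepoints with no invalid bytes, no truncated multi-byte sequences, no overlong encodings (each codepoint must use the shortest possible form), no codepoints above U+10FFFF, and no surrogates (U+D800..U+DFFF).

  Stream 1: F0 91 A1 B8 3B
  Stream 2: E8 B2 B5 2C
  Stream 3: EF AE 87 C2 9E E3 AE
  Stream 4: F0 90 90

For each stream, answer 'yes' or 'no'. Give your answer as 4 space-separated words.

Stream 1: decodes cleanly. VALID
Stream 2: decodes cleanly. VALID
Stream 3: error at byte offset 7. INVALID
Stream 4: error at byte offset 3. INVALID

Answer: yes yes no no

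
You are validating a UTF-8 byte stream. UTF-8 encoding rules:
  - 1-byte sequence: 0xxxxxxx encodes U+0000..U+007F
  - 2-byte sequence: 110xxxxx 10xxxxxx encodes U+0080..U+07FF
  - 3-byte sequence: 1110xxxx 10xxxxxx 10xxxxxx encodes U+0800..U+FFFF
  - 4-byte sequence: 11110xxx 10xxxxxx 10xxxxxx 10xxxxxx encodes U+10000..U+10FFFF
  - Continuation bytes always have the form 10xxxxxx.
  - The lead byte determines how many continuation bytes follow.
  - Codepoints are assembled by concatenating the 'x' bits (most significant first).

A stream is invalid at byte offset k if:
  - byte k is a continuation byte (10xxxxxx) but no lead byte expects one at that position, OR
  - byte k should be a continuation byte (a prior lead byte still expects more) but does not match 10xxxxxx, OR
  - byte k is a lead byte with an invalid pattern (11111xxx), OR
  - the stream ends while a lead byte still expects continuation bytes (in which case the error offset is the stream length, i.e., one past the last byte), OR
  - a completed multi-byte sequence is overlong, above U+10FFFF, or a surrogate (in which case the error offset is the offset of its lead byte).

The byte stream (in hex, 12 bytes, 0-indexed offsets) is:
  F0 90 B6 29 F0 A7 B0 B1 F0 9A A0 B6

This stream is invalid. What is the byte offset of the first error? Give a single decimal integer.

Byte[0]=F0: 4-byte lead, need 3 cont bytes. acc=0x0
Byte[1]=90: continuation. acc=(acc<<6)|0x10=0x10
Byte[2]=B6: continuation. acc=(acc<<6)|0x36=0x436
Byte[3]=29: expected 10xxxxxx continuation. INVALID

Answer: 3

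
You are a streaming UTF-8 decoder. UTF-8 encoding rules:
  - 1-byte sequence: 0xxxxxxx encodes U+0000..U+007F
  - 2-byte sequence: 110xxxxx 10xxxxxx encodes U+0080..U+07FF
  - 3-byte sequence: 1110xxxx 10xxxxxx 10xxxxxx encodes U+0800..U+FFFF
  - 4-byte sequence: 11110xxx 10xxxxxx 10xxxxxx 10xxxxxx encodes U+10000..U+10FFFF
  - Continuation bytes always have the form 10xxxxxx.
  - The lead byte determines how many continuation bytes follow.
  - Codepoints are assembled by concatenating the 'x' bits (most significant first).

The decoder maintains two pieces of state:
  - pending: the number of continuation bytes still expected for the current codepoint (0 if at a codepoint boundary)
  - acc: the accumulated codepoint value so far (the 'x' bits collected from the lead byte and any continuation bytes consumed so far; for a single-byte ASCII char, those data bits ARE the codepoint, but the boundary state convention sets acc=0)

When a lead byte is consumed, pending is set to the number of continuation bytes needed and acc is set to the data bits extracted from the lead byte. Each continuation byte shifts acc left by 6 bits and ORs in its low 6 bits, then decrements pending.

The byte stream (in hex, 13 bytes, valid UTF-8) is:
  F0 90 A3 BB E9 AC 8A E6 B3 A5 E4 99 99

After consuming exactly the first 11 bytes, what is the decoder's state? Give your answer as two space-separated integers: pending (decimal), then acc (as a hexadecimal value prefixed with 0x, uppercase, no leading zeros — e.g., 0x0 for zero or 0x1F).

Answer: 2 0x4

Derivation:
Byte[0]=F0: 4-byte lead. pending=3, acc=0x0
Byte[1]=90: continuation. acc=(acc<<6)|0x10=0x10, pending=2
Byte[2]=A3: continuation. acc=(acc<<6)|0x23=0x423, pending=1
Byte[3]=BB: continuation. acc=(acc<<6)|0x3B=0x108FB, pending=0
Byte[4]=E9: 3-byte lead. pending=2, acc=0x9
Byte[5]=AC: continuation. acc=(acc<<6)|0x2C=0x26C, pending=1
Byte[6]=8A: continuation. acc=(acc<<6)|0x0A=0x9B0A, pending=0
Byte[7]=E6: 3-byte lead. pending=2, acc=0x6
Byte[8]=B3: continuation. acc=(acc<<6)|0x33=0x1B3, pending=1
Byte[9]=A5: continuation. acc=(acc<<6)|0x25=0x6CE5, pending=0
Byte[10]=E4: 3-byte lead. pending=2, acc=0x4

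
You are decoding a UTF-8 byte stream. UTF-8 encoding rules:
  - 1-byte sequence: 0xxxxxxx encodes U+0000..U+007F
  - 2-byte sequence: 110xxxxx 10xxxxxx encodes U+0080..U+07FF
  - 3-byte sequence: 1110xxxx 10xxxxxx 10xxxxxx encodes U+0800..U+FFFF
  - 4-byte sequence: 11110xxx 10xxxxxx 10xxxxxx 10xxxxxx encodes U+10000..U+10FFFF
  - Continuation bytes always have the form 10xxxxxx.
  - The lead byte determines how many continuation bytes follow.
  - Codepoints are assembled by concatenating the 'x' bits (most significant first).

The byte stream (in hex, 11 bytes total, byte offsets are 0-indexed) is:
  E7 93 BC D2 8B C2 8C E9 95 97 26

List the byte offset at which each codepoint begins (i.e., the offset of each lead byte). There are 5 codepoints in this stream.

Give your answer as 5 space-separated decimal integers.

Byte[0]=E7: 3-byte lead, need 2 cont bytes. acc=0x7
Byte[1]=93: continuation. acc=(acc<<6)|0x13=0x1D3
Byte[2]=BC: continuation. acc=(acc<<6)|0x3C=0x74FC
Completed: cp=U+74FC (starts at byte 0)
Byte[3]=D2: 2-byte lead, need 1 cont bytes. acc=0x12
Byte[4]=8B: continuation. acc=(acc<<6)|0x0B=0x48B
Completed: cp=U+048B (starts at byte 3)
Byte[5]=C2: 2-byte lead, need 1 cont bytes. acc=0x2
Byte[6]=8C: continuation. acc=(acc<<6)|0x0C=0x8C
Completed: cp=U+008C (starts at byte 5)
Byte[7]=E9: 3-byte lead, need 2 cont bytes. acc=0x9
Byte[8]=95: continuation. acc=(acc<<6)|0x15=0x255
Byte[9]=97: continuation. acc=(acc<<6)|0x17=0x9557
Completed: cp=U+9557 (starts at byte 7)
Byte[10]=26: 1-byte ASCII. cp=U+0026

Answer: 0 3 5 7 10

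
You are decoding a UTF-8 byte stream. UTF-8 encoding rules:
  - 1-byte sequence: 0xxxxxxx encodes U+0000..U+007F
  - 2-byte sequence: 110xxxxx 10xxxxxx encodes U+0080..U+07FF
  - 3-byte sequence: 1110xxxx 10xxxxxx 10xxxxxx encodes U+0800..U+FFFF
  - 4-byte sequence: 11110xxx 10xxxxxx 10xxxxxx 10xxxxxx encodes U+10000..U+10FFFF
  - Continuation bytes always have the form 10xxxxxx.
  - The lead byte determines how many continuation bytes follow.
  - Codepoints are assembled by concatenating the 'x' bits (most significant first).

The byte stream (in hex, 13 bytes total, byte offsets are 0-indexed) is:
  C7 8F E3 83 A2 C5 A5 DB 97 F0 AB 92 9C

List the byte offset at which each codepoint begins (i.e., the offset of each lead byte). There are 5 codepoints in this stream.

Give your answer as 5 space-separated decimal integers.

Answer: 0 2 5 7 9

Derivation:
Byte[0]=C7: 2-byte lead, need 1 cont bytes. acc=0x7
Byte[1]=8F: continuation. acc=(acc<<6)|0x0F=0x1CF
Completed: cp=U+01CF (starts at byte 0)
Byte[2]=E3: 3-byte lead, need 2 cont bytes. acc=0x3
Byte[3]=83: continuation. acc=(acc<<6)|0x03=0xC3
Byte[4]=A2: continuation. acc=(acc<<6)|0x22=0x30E2
Completed: cp=U+30E2 (starts at byte 2)
Byte[5]=C5: 2-byte lead, need 1 cont bytes. acc=0x5
Byte[6]=A5: continuation. acc=(acc<<6)|0x25=0x165
Completed: cp=U+0165 (starts at byte 5)
Byte[7]=DB: 2-byte lead, need 1 cont bytes. acc=0x1B
Byte[8]=97: continuation. acc=(acc<<6)|0x17=0x6D7
Completed: cp=U+06D7 (starts at byte 7)
Byte[9]=F0: 4-byte lead, need 3 cont bytes. acc=0x0
Byte[10]=AB: continuation. acc=(acc<<6)|0x2B=0x2B
Byte[11]=92: continuation. acc=(acc<<6)|0x12=0xAD2
Byte[12]=9C: continuation. acc=(acc<<6)|0x1C=0x2B49C
Completed: cp=U+2B49C (starts at byte 9)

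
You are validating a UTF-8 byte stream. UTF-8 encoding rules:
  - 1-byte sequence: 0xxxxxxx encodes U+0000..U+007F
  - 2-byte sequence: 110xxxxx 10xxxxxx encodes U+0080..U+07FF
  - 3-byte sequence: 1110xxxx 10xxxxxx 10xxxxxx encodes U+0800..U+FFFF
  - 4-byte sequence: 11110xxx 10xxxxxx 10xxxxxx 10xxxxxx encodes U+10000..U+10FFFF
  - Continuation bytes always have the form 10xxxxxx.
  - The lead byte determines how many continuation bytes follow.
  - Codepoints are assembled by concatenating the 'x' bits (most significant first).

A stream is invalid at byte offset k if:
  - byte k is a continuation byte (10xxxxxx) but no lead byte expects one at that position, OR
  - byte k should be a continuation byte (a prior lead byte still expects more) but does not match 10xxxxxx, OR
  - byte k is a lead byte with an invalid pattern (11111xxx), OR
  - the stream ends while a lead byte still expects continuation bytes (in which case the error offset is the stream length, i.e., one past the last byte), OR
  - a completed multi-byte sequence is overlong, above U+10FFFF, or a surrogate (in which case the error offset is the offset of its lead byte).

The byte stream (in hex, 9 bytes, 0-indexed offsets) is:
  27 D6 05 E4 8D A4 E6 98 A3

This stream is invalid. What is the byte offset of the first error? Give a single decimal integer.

Byte[0]=27: 1-byte ASCII. cp=U+0027
Byte[1]=D6: 2-byte lead, need 1 cont bytes. acc=0x16
Byte[2]=05: expected 10xxxxxx continuation. INVALID

Answer: 2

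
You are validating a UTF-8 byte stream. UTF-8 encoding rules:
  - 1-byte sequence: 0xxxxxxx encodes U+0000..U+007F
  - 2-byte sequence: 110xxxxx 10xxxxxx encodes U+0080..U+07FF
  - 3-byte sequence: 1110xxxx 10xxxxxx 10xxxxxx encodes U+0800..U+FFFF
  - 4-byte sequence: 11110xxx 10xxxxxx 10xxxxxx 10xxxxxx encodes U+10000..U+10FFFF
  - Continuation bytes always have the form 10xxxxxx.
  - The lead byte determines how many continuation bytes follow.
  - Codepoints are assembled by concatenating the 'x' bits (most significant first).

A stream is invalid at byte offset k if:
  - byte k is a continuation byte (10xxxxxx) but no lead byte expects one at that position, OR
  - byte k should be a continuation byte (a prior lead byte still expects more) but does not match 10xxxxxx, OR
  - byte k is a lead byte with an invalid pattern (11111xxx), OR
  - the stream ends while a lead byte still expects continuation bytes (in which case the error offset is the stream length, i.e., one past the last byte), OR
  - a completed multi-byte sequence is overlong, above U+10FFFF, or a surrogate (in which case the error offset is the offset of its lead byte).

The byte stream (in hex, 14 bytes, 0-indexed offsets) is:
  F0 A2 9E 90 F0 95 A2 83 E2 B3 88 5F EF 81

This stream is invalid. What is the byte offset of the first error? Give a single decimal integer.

Byte[0]=F0: 4-byte lead, need 3 cont bytes. acc=0x0
Byte[1]=A2: continuation. acc=(acc<<6)|0x22=0x22
Byte[2]=9E: continuation. acc=(acc<<6)|0x1E=0x89E
Byte[3]=90: continuation. acc=(acc<<6)|0x10=0x22790
Completed: cp=U+22790 (starts at byte 0)
Byte[4]=F0: 4-byte lead, need 3 cont bytes. acc=0x0
Byte[5]=95: continuation. acc=(acc<<6)|0x15=0x15
Byte[6]=A2: continuation. acc=(acc<<6)|0x22=0x562
Byte[7]=83: continuation. acc=(acc<<6)|0x03=0x15883
Completed: cp=U+15883 (starts at byte 4)
Byte[8]=E2: 3-byte lead, need 2 cont bytes. acc=0x2
Byte[9]=B3: continuation. acc=(acc<<6)|0x33=0xB3
Byte[10]=88: continuation. acc=(acc<<6)|0x08=0x2CC8
Completed: cp=U+2CC8 (starts at byte 8)
Byte[11]=5F: 1-byte ASCII. cp=U+005F
Byte[12]=EF: 3-byte lead, need 2 cont bytes. acc=0xF
Byte[13]=81: continuation. acc=(acc<<6)|0x01=0x3C1
Byte[14]: stream ended, expected continuation. INVALID

Answer: 14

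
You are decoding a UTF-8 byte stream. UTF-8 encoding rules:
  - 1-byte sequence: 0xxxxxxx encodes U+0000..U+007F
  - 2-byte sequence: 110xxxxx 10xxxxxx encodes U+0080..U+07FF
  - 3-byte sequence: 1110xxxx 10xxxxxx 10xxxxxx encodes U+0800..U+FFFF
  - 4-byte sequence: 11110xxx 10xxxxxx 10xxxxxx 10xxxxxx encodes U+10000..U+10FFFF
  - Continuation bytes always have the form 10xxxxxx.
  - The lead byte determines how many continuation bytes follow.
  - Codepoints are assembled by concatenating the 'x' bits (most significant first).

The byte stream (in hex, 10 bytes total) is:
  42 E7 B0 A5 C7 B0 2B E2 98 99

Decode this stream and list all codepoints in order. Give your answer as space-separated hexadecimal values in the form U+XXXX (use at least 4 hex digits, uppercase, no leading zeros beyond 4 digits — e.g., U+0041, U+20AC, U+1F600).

Byte[0]=42: 1-byte ASCII. cp=U+0042
Byte[1]=E7: 3-byte lead, need 2 cont bytes. acc=0x7
Byte[2]=B0: continuation. acc=(acc<<6)|0x30=0x1F0
Byte[3]=A5: continuation. acc=(acc<<6)|0x25=0x7C25
Completed: cp=U+7C25 (starts at byte 1)
Byte[4]=C7: 2-byte lead, need 1 cont bytes. acc=0x7
Byte[5]=B0: continuation. acc=(acc<<6)|0x30=0x1F0
Completed: cp=U+01F0 (starts at byte 4)
Byte[6]=2B: 1-byte ASCII. cp=U+002B
Byte[7]=E2: 3-byte lead, need 2 cont bytes. acc=0x2
Byte[8]=98: continuation. acc=(acc<<6)|0x18=0x98
Byte[9]=99: continuation. acc=(acc<<6)|0x19=0x2619
Completed: cp=U+2619 (starts at byte 7)

Answer: U+0042 U+7C25 U+01F0 U+002B U+2619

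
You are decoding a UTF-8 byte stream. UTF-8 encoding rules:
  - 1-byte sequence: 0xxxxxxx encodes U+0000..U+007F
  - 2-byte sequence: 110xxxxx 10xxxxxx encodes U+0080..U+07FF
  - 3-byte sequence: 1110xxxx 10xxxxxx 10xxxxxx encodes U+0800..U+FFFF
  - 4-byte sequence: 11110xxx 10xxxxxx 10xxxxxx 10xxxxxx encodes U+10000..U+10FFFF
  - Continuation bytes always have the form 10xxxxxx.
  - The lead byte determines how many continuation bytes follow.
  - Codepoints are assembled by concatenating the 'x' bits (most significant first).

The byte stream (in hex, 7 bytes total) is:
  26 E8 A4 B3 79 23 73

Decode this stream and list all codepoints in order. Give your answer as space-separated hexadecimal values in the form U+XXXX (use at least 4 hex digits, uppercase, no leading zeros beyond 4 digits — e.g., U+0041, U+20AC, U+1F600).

Byte[0]=26: 1-byte ASCII. cp=U+0026
Byte[1]=E8: 3-byte lead, need 2 cont bytes. acc=0x8
Byte[2]=A4: continuation. acc=(acc<<6)|0x24=0x224
Byte[3]=B3: continuation. acc=(acc<<6)|0x33=0x8933
Completed: cp=U+8933 (starts at byte 1)
Byte[4]=79: 1-byte ASCII. cp=U+0079
Byte[5]=23: 1-byte ASCII. cp=U+0023
Byte[6]=73: 1-byte ASCII. cp=U+0073

Answer: U+0026 U+8933 U+0079 U+0023 U+0073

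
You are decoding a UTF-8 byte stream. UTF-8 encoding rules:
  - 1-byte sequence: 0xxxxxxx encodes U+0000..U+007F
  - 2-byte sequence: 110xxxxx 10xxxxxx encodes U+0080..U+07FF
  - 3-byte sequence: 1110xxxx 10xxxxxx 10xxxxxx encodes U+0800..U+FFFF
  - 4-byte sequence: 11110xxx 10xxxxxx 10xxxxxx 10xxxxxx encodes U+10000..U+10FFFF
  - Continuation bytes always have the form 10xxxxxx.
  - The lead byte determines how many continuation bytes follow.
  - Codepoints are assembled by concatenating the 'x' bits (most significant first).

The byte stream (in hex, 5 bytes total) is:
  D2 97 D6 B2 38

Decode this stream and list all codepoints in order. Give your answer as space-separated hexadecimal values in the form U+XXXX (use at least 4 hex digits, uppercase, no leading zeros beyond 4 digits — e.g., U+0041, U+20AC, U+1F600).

Answer: U+0497 U+05B2 U+0038

Derivation:
Byte[0]=D2: 2-byte lead, need 1 cont bytes. acc=0x12
Byte[1]=97: continuation. acc=(acc<<6)|0x17=0x497
Completed: cp=U+0497 (starts at byte 0)
Byte[2]=D6: 2-byte lead, need 1 cont bytes. acc=0x16
Byte[3]=B2: continuation. acc=(acc<<6)|0x32=0x5B2
Completed: cp=U+05B2 (starts at byte 2)
Byte[4]=38: 1-byte ASCII. cp=U+0038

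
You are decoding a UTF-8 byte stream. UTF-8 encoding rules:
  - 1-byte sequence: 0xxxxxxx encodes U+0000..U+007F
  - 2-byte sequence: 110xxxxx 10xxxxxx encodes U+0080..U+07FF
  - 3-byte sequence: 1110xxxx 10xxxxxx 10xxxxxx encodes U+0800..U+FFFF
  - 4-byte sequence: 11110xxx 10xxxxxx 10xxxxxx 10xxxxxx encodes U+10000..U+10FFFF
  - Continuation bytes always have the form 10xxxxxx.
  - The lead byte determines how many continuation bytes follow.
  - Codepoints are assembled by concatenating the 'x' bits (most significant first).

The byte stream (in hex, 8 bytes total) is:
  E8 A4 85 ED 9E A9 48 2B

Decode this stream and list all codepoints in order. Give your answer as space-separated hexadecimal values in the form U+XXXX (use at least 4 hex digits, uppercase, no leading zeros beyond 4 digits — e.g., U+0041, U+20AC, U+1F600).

Answer: U+8905 U+D7A9 U+0048 U+002B

Derivation:
Byte[0]=E8: 3-byte lead, need 2 cont bytes. acc=0x8
Byte[1]=A4: continuation. acc=(acc<<6)|0x24=0x224
Byte[2]=85: continuation. acc=(acc<<6)|0x05=0x8905
Completed: cp=U+8905 (starts at byte 0)
Byte[3]=ED: 3-byte lead, need 2 cont bytes. acc=0xD
Byte[4]=9E: continuation. acc=(acc<<6)|0x1E=0x35E
Byte[5]=A9: continuation. acc=(acc<<6)|0x29=0xD7A9
Completed: cp=U+D7A9 (starts at byte 3)
Byte[6]=48: 1-byte ASCII. cp=U+0048
Byte[7]=2B: 1-byte ASCII. cp=U+002B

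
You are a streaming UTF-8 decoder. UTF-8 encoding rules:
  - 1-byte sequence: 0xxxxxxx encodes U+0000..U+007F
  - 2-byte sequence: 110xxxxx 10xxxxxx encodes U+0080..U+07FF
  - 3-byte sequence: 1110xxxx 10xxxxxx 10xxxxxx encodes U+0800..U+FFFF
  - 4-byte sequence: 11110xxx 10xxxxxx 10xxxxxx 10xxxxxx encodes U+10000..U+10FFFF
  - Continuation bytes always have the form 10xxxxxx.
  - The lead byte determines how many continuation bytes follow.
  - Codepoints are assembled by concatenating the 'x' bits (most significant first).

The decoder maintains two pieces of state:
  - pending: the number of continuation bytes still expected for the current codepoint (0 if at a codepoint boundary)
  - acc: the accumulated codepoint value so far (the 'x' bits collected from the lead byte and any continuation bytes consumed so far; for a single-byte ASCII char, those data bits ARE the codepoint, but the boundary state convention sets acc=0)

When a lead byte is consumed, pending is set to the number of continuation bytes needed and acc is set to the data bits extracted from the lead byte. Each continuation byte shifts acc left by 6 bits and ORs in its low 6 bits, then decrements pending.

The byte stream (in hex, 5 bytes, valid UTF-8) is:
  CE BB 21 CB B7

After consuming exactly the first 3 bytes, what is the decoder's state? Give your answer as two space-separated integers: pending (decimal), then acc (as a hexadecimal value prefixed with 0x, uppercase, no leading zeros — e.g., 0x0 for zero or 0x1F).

Answer: 0 0x0

Derivation:
Byte[0]=CE: 2-byte lead. pending=1, acc=0xE
Byte[1]=BB: continuation. acc=(acc<<6)|0x3B=0x3BB, pending=0
Byte[2]=21: 1-byte. pending=0, acc=0x0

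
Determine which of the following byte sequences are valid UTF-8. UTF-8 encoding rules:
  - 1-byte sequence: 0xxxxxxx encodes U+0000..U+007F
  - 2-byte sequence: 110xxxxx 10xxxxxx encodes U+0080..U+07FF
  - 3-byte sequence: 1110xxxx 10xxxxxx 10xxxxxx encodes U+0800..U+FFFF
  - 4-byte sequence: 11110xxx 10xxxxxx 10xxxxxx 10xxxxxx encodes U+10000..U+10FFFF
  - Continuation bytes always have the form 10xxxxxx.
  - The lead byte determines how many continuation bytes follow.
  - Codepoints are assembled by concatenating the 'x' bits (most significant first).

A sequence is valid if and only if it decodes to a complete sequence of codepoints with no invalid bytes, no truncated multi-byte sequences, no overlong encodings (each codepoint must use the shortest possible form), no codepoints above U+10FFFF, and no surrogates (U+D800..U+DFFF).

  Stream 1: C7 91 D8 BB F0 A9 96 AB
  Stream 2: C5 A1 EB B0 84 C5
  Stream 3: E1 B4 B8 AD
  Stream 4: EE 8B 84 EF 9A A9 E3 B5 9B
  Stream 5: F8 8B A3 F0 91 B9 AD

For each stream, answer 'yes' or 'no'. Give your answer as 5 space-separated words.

Stream 1: decodes cleanly. VALID
Stream 2: error at byte offset 6. INVALID
Stream 3: error at byte offset 3. INVALID
Stream 4: decodes cleanly. VALID
Stream 5: error at byte offset 0. INVALID

Answer: yes no no yes no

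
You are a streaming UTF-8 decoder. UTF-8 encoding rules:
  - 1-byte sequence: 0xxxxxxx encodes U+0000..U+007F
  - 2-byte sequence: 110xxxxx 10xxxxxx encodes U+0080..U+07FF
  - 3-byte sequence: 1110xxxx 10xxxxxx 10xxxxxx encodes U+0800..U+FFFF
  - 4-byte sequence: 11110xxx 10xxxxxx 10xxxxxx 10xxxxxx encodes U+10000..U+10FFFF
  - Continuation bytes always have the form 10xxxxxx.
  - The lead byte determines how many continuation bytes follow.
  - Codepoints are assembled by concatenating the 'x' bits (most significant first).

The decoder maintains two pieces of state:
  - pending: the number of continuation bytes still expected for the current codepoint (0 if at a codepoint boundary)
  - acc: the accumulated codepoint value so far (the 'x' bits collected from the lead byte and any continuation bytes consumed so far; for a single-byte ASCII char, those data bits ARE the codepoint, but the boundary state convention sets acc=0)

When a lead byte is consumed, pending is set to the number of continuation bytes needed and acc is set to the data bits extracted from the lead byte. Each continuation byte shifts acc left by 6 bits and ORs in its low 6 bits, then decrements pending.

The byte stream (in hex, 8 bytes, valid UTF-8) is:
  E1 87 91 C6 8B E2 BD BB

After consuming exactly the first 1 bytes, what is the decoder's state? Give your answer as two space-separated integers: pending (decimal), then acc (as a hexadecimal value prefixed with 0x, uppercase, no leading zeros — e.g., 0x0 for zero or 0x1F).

Byte[0]=E1: 3-byte lead. pending=2, acc=0x1

Answer: 2 0x1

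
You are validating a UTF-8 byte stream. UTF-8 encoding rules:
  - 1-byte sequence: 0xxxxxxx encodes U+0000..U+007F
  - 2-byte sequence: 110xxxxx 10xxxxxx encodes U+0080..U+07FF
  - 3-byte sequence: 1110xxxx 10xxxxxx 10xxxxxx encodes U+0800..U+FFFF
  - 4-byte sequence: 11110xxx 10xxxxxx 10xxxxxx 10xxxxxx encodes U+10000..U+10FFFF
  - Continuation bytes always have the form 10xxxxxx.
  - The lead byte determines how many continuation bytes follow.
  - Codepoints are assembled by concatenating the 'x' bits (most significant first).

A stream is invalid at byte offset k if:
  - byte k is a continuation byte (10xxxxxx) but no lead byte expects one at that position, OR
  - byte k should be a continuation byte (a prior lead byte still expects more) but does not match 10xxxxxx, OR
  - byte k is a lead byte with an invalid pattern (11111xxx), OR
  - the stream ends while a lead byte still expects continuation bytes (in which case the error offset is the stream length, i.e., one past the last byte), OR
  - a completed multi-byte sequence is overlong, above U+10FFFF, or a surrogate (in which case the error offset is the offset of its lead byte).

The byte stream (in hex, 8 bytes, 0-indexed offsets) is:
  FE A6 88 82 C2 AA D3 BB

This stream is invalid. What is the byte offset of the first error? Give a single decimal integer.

Answer: 0

Derivation:
Byte[0]=FE: INVALID lead byte (not 0xxx/110x/1110/11110)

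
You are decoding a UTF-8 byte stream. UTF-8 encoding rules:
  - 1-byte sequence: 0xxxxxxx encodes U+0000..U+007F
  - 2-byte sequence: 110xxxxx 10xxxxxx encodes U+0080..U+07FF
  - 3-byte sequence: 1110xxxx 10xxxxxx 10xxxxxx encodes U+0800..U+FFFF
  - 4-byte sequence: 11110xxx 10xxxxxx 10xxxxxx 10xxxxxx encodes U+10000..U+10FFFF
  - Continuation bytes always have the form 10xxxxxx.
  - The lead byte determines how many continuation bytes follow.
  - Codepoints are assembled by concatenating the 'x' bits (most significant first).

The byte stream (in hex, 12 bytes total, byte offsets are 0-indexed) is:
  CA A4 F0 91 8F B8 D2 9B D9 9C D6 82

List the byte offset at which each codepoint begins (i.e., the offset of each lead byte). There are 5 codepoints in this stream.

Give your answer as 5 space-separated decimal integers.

Byte[0]=CA: 2-byte lead, need 1 cont bytes. acc=0xA
Byte[1]=A4: continuation. acc=(acc<<6)|0x24=0x2A4
Completed: cp=U+02A4 (starts at byte 0)
Byte[2]=F0: 4-byte lead, need 3 cont bytes. acc=0x0
Byte[3]=91: continuation. acc=(acc<<6)|0x11=0x11
Byte[4]=8F: continuation. acc=(acc<<6)|0x0F=0x44F
Byte[5]=B8: continuation. acc=(acc<<6)|0x38=0x113F8
Completed: cp=U+113F8 (starts at byte 2)
Byte[6]=D2: 2-byte lead, need 1 cont bytes. acc=0x12
Byte[7]=9B: continuation. acc=(acc<<6)|0x1B=0x49B
Completed: cp=U+049B (starts at byte 6)
Byte[8]=D9: 2-byte lead, need 1 cont bytes. acc=0x19
Byte[9]=9C: continuation. acc=(acc<<6)|0x1C=0x65C
Completed: cp=U+065C (starts at byte 8)
Byte[10]=D6: 2-byte lead, need 1 cont bytes. acc=0x16
Byte[11]=82: continuation. acc=(acc<<6)|0x02=0x582
Completed: cp=U+0582 (starts at byte 10)

Answer: 0 2 6 8 10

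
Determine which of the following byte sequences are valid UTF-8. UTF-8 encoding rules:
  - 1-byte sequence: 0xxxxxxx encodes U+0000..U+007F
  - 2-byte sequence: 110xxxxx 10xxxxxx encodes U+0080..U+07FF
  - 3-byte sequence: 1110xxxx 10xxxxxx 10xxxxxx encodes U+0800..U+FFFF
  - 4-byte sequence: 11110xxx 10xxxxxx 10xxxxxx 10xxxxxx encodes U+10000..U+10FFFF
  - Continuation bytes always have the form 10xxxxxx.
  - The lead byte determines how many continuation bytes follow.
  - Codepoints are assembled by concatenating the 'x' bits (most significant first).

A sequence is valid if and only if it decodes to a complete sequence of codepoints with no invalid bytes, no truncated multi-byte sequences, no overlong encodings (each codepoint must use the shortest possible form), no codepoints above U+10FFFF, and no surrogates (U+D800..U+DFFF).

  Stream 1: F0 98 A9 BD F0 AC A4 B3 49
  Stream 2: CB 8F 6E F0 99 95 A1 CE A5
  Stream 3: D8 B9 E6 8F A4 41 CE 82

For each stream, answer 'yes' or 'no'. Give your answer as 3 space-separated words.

Stream 1: decodes cleanly. VALID
Stream 2: decodes cleanly. VALID
Stream 3: decodes cleanly. VALID

Answer: yes yes yes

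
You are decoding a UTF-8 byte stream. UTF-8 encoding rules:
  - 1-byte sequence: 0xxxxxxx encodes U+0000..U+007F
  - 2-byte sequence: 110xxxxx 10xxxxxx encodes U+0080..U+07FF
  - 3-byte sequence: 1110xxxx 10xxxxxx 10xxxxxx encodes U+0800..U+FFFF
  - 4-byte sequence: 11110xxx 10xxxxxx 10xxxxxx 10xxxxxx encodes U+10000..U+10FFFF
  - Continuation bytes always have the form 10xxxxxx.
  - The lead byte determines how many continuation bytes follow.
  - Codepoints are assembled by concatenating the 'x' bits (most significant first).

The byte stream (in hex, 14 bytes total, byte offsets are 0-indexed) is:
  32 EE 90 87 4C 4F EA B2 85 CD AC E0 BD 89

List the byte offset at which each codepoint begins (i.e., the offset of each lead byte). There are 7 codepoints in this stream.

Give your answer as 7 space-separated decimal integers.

Byte[0]=32: 1-byte ASCII. cp=U+0032
Byte[1]=EE: 3-byte lead, need 2 cont bytes. acc=0xE
Byte[2]=90: continuation. acc=(acc<<6)|0x10=0x390
Byte[3]=87: continuation. acc=(acc<<6)|0x07=0xE407
Completed: cp=U+E407 (starts at byte 1)
Byte[4]=4C: 1-byte ASCII. cp=U+004C
Byte[5]=4F: 1-byte ASCII. cp=U+004F
Byte[6]=EA: 3-byte lead, need 2 cont bytes. acc=0xA
Byte[7]=B2: continuation. acc=(acc<<6)|0x32=0x2B2
Byte[8]=85: continuation. acc=(acc<<6)|0x05=0xAC85
Completed: cp=U+AC85 (starts at byte 6)
Byte[9]=CD: 2-byte lead, need 1 cont bytes. acc=0xD
Byte[10]=AC: continuation. acc=(acc<<6)|0x2C=0x36C
Completed: cp=U+036C (starts at byte 9)
Byte[11]=E0: 3-byte lead, need 2 cont bytes. acc=0x0
Byte[12]=BD: continuation. acc=(acc<<6)|0x3D=0x3D
Byte[13]=89: continuation. acc=(acc<<6)|0x09=0xF49
Completed: cp=U+0F49 (starts at byte 11)

Answer: 0 1 4 5 6 9 11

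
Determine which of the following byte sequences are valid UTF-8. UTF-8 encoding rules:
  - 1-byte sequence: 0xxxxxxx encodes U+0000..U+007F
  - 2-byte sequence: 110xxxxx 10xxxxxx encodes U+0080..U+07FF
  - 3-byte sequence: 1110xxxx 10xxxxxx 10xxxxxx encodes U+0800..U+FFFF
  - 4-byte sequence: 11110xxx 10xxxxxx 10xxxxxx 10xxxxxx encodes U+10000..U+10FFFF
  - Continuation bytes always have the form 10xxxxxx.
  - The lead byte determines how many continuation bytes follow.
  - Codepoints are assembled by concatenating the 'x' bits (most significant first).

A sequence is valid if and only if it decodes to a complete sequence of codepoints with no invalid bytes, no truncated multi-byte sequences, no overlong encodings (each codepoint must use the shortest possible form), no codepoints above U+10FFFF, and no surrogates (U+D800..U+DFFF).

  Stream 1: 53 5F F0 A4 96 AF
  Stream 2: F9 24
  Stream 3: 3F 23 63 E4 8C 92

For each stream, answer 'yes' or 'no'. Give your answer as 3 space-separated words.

Stream 1: decodes cleanly. VALID
Stream 2: error at byte offset 0. INVALID
Stream 3: decodes cleanly. VALID

Answer: yes no yes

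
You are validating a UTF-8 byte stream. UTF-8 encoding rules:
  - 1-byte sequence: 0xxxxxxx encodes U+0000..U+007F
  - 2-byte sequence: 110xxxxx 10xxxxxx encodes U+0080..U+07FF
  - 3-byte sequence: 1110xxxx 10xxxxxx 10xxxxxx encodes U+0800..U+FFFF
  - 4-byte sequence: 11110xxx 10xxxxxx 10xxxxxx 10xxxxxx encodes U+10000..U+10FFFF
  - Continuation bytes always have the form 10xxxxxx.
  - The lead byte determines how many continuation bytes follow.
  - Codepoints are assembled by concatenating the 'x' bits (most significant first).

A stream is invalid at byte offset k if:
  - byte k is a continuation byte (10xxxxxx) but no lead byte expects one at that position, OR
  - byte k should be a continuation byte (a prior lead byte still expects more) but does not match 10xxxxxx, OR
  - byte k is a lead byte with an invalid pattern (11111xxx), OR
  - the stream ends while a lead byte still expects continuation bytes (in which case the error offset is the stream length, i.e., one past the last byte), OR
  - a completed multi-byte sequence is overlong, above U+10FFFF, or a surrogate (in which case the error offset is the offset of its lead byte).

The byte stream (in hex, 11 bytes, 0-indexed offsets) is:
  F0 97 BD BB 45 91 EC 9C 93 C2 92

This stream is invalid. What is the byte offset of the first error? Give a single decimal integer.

Answer: 5

Derivation:
Byte[0]=F0: 4-byte lead, need 3 cont bytes. acc=0x0
Byte[1]=97: continuation. acc=(acc<<6)|0x17=0x17
Byte[2]=BD: continuation. acc=(acc<<6)|0x3D=0x5FD
Byte[3]=BB: continuation. acc=(acc<<6)|0x3B=0x17F7B
Completed: cp=U+17F7B (starts at byte 0)
Byte[4]=45: 1-byte ASCII. cp=U+0045
Byte[5]=91: INVALID lead byte (not 0xxx/110x/1110/11110)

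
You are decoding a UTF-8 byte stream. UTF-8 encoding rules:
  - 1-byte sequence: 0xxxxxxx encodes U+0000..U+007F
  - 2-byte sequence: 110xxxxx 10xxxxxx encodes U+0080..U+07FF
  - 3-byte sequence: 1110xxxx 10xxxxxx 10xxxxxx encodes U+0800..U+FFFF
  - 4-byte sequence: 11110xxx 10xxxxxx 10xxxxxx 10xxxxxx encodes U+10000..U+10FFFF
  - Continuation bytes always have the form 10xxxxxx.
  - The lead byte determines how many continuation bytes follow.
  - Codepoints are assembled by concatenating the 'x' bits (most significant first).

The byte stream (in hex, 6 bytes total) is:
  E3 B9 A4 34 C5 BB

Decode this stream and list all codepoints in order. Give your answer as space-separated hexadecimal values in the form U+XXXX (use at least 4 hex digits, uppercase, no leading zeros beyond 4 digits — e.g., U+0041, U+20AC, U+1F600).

Byte[0]=E3: 3-byte lead, need 2 cont bytes. acc=0x3
Byte[1]=B9: continuation. acc=(acc<<6)|0x39=0xF9
Byte[2]=A4: continuation. acc=(acc<<6)|0x24=0x3E64
Completed: cp=U+3E64 (starts at byte 0)
Byte[3]=34: 1-byte ASCII. cp=U+0034
Byte[4]=C5: 2-byte lead, need 1 cont bytes. acc=0x5
Byte[5]=BB: continuation. acc=(acc<<6)|0x3B=0x17B
Completed: cp=U+017B (starts at byte 4)

Answer: U+3E64 U+0034 U+017B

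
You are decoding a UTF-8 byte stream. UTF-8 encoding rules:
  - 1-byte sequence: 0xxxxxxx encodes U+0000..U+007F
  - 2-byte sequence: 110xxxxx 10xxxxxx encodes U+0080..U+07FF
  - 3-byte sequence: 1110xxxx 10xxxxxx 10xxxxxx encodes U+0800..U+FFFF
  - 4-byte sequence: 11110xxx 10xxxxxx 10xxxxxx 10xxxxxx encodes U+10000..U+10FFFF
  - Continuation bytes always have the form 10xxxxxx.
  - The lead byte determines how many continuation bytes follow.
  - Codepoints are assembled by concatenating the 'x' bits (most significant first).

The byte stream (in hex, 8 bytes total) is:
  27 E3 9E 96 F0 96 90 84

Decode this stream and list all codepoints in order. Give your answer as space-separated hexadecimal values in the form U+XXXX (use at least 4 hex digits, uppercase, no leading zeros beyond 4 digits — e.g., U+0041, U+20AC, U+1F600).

Answer: U+0027 U+3796 U+16404

Derivation:
Byte[0]=27: 1-byte ASCII. cp=U+0027
Byte[1]=E3: 3-byte lead, need 2 cont bytes. acc=0x3
Byte[2]=9E: continuation. acc=(acc<<6)|0x1E=0xDE
Byte[3]=96: continuation. acc=(acc<<6)|0x16=0x3796
Completed: cp=U+3796 (starts at byte 1)
Byte[4]=F0: 4-byte lead, need 3 cont bytes. acc=0x0
Byte[5]=96: continuation. acc=(acc<<6)|0x16=0x16
Byte[6]=90: continuation. acc=(acc<<6)|0x10=0x590
Byte[7]=84: continuation. acc=(acc<<6)|0x04=0x16404
Completed: cp=U+16404 (starts at byte 4)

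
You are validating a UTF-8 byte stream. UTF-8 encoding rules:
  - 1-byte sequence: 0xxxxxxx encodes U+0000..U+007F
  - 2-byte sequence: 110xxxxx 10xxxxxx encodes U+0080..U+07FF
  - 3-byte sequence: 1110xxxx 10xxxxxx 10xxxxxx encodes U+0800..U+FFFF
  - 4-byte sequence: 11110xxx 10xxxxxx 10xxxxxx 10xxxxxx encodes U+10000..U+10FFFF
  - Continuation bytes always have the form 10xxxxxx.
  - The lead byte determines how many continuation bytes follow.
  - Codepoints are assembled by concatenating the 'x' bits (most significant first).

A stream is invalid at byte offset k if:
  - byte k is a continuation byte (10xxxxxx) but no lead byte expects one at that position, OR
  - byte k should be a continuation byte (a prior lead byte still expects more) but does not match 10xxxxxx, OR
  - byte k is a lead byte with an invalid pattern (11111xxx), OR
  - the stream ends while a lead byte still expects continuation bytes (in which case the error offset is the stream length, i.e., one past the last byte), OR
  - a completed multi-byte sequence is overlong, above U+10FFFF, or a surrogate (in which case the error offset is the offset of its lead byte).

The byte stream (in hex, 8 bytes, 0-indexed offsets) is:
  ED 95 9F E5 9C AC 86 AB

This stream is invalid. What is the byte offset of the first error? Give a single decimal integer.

Answer: 6

Derivation:
Byte[0]=ED: 3-byte lead, need 2 cont bytes. acc=0xD
Byte[1]=95: continuation. acc=(acc<<6)|0x15=0x355
Byte[2]=9F: continuation. acc=(acc<<6)|0x1F=0xD55F
Completed: cp=U+D55F (starts at byte 0)
Byte[3]=E5: 3-byte lead, need 2 cont bytes. acc=0x5
Byte[4]=9C: continuation. acc=(acc<<6)|0x1C=0x15C
Byte[5]=AC: continuation. acc=(acc<<6)|0x2C=0x572C
Completed: cp=U+572C (starts at byte 3)
Byte[6]=86: INVALID lead byte (not 0xxx/110x/1110/11110)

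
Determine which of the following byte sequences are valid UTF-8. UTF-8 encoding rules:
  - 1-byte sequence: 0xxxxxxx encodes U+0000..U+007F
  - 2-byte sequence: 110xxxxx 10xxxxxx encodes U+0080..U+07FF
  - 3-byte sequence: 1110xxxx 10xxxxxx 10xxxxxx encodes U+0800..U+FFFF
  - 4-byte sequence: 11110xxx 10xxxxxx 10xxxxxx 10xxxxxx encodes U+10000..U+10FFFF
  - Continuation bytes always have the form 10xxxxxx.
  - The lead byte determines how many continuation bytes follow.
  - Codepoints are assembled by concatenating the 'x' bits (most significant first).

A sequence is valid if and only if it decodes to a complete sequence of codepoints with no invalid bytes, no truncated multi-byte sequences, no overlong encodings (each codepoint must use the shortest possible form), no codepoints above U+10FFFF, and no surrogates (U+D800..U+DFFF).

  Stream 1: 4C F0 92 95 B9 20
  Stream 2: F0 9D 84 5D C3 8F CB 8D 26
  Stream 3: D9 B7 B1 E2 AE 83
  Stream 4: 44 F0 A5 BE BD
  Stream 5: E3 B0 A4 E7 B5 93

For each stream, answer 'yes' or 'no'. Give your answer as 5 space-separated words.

Stream 1: decodes cleanly. VALID
Stream 2: error at byte offset 3. INVALID
Stream 3: error at byte offset 2. INVALID
Stream 4: decodes cleanly. VALID
Stream 5: decodes cleanly. VALID

Answer: yes no no yes yes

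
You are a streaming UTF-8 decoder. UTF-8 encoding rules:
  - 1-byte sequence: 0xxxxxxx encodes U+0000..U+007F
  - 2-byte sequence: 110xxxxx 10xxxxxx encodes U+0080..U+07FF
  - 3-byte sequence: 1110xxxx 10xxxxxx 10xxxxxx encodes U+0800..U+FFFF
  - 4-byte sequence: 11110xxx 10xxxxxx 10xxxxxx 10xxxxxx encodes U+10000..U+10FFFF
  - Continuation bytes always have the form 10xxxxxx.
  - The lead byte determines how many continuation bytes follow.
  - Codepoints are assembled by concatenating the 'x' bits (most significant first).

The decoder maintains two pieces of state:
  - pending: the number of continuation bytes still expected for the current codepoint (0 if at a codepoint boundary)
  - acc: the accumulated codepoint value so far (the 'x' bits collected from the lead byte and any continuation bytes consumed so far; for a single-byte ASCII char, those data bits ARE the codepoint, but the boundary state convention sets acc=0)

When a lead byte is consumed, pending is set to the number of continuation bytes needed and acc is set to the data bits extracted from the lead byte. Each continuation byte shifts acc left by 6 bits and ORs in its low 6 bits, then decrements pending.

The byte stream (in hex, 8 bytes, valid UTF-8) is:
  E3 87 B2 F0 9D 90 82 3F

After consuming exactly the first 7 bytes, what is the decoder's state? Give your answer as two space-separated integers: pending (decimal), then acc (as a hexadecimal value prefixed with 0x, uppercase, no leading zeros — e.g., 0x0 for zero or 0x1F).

Byte[0]=E3: 3-byte lead. pending=2, acc=0x3
Byte[1]=87: continuation. acc=(acc<<6)|0x07=0xC7, pending=1
Byte[2]=B2: continuation. acc=(acc<<6)|0x32=0x31F2, pending=0
Byte[3]=F0: 4-byte lead. pending=3, acc=0x0
Byte[4]=9D: continuation. acc=(acc<<6)|0x1D=0x1D, pending=2
Byte[5]=90: continuation. acc=(acc<<6)|0x10=0x750, pending=1
Byte[6]=82: continuation. acc=(acc<<6)|0x02=0x1D402, pending=0

Answer: 0 0x1D402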